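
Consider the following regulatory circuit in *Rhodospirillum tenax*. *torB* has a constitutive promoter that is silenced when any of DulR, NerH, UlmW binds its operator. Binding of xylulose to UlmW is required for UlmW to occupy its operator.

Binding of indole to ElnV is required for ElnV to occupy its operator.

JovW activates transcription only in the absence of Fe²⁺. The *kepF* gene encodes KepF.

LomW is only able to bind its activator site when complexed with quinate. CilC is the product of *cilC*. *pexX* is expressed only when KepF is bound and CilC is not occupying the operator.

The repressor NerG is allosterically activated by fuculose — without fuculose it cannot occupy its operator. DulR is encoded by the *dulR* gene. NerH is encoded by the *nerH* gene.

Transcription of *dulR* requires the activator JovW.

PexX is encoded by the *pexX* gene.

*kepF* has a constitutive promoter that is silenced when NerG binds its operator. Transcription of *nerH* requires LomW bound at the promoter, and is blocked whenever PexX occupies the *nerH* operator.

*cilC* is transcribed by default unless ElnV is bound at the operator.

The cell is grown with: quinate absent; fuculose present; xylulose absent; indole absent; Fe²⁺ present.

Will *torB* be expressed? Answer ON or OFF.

Fe²⁺ is present, so JovW is inactive.
Required activator JovW is absent, so *dulR* is not transcribed.
So DulR is not produced.
Quinate is absent, so LomW is inactive.
Indole is absent, so ElnV is inactive.
With no repressor bound, *cilC* is transcribed.
So CilC is produced and active.
Fuculose is present, so NerG is active.
With repressor NerG bound, *kepF* is not transcribed.
So KepF is not produced.
With repressor CilC bound, *pexX* is not transcribed.
So PexX is not produced.
Required activator LomW is absent, so *nerH* is not transcribed.
So NerH is not produced.
Xylulose is absent, so UlmW is inactive.
With no repressor bound, *torB* is transcribed.

ON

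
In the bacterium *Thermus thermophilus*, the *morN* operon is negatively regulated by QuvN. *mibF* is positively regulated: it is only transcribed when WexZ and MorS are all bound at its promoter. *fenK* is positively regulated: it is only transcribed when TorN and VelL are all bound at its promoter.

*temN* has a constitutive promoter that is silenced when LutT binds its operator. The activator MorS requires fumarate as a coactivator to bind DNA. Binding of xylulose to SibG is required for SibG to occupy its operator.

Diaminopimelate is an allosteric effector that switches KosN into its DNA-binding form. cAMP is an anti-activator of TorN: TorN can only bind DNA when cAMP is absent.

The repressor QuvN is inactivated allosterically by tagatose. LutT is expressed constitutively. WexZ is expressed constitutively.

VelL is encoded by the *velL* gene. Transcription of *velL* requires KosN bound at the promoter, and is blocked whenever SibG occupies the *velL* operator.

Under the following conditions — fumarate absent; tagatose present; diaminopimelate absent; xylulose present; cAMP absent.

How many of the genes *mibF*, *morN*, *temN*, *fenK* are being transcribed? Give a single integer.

1

WexZ is produced constitutively and is active.
Fumarate is absent, so MorS is inactive.
Required activator MorS is absent, so *mibF* is not transcribed.
→ *mibF* is OFF.
Tagatose is present, so QuvN is inactive.
With no repressor bound, *morN* is transcribed.
→ *morN* is ON.
LutT is produced constitutively and is active.
With repressor LutT bound, *temN* is not transcribed.
→ *temN* is OFF.
cAMP is absent, so TorN is active.
Diaminopimelate is absent, so KosN is inactive.
Xylulose is present, so SibG is active.
With repressor SibG bound, *velL* is not transcribed.
So VelL is not produced.
Required activator VelL is absent, so *fenK* is not transcribed.
→ *fenK* is OFF.
1 of the 4 genes is transcribed.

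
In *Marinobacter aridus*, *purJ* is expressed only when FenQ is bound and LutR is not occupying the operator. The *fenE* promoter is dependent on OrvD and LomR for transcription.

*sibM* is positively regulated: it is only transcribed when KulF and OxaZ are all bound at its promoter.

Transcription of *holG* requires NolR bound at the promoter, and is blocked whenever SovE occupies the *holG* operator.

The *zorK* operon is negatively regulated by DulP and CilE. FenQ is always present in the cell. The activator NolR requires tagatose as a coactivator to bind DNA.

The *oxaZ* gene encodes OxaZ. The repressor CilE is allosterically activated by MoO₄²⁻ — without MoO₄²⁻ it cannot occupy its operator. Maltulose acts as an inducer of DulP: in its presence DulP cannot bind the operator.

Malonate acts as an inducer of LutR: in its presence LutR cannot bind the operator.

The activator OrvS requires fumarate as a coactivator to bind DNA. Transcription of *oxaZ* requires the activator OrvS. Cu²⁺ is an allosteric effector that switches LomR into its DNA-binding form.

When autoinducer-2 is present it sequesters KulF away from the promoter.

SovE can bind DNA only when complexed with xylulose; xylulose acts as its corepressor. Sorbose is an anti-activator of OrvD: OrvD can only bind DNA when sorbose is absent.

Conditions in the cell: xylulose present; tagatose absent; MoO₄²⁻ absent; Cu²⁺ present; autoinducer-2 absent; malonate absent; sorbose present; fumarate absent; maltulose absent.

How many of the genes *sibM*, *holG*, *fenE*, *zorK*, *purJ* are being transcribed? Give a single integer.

0

Autoinducer-2 is absent, so KulF is active.
Fumarate is absent, so OrvS is inactive.
Required activator OrvS is absent, so *oxaZ* is not transcribed.
So OxaZ is not produced.
Required activator OxaZ is absent, so *sibM* is not transcribed.
→ *sibM* is OFF.
Tagatose is absent, so NolR is inactive.
Xylulose is present, so SovE is active.
With repressor SovE bound, *holG* is not transcribed.
→ *holG* is OFF.
Sorbose is present, so OrvD is inactive.
Cu²⁺ is present, so LomR is active.
Required activator OrvD is absent, so *fenE* is not transcribed.
→ *fenE* is OFF.
Maltulose is absent, so DulP is active.
MoO₄²⁻ is absent, so CilE is inactive.
With repressor DulP bound, *zorK* is not transcribed.
→ *zorK* is OFF.
Malonate is absent, so LutR is active.
FenQ is produced constitutively and is active.
With repressor LutR bound, *purJ* is not transcribed.
→ *purJ* is OFF.
0 of the 5 genes are transcribed.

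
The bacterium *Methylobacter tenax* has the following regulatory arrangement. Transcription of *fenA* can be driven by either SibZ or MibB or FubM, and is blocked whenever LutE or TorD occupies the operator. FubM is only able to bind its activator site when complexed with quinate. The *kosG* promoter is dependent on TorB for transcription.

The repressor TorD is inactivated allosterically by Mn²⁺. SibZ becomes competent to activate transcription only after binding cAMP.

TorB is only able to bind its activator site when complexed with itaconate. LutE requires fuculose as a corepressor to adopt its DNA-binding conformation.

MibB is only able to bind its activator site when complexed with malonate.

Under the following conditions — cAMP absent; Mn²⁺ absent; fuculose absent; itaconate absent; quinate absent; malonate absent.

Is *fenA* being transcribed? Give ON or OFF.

cAMP is absent, so SibZ is inactive.
Fuculose is absent, so LutE is inactive.
Malonate is absent, so MibB is inactive.
Quinate is absent, so FubM is inactive.
Mn²⁺ is absent, so TorD is active.
With repressor TorD bound, *fenA* is not transcribed.

OFF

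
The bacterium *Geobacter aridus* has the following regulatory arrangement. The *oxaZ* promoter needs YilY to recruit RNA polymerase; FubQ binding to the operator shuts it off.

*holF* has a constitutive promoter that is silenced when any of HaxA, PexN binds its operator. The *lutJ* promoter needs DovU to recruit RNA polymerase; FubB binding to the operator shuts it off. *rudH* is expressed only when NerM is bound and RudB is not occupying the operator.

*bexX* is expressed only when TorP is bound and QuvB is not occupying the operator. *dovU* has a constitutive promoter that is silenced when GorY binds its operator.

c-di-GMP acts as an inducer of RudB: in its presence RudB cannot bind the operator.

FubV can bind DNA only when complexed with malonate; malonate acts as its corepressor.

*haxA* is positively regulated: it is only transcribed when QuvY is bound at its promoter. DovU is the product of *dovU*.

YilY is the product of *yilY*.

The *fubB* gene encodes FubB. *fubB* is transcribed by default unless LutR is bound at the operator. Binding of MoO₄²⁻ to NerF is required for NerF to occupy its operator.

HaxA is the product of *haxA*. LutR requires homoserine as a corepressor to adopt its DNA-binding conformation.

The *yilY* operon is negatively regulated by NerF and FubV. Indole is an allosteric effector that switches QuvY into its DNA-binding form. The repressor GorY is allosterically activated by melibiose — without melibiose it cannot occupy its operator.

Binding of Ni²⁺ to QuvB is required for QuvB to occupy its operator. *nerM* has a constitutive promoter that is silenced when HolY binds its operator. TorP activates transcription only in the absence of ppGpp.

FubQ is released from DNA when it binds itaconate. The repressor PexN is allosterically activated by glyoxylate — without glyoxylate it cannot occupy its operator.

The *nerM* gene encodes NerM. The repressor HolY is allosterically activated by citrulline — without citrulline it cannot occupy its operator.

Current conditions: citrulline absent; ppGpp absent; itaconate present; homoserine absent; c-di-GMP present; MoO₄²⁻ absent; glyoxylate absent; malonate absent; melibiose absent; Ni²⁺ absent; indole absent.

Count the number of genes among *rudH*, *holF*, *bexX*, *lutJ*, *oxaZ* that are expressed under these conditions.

4

c-di-GMP is present, so RudB is inactive.
Citrulline is absent, so HolY is inactive.
With no repressor bound, *nerM* is transcribed.
So NerM is produced and active.
No repressor is bound and NerM is active, so *rudH* is transcribed.
→ *rudH* is ON.
Indole is absent, so QuvY is inactive.
Required activator QuvY is absent, so *haxA* is not transcribed.
So HaxA is not produced.
Glyoxylate is absent, so PexN is inactive.
With no repressor bound, *holF* is transcribed.
→ *holF* is ON.
ppGpp is absent, so TorP is active.
Ni²⁺ is absent, so QuvB is inactive.
No repressor is bound and TorP is active, so *bexX* is transcribed.
→ *bexX* is ON.
Homoserine is absent, so LutR is inactive.
With no repressor bound, *fubB* is transcribed.
So FubB is produced and active.
Melibiose is absent, so GorY is inactive.
With no repressor bound, *dovU* is transcribed.
So DovU is produced and active.
With repressor FubB bound, *lutJ* is not transcribed.
→ *lutJ* is OFF.
MoO₄²⁻ is absent, so NerF is inactive.
Malonate is absent, so FubV is inactive.
With no repressor bound, *yilY* is transcribed.
So YilY is produced and active.
Itaconate is present, so FubQ is inactive.
No repressor is bound and YilY is active, so *oxaZ* is transcribed.
→ *oxaZ* is ON.
4 of the 5 genes are transcribed.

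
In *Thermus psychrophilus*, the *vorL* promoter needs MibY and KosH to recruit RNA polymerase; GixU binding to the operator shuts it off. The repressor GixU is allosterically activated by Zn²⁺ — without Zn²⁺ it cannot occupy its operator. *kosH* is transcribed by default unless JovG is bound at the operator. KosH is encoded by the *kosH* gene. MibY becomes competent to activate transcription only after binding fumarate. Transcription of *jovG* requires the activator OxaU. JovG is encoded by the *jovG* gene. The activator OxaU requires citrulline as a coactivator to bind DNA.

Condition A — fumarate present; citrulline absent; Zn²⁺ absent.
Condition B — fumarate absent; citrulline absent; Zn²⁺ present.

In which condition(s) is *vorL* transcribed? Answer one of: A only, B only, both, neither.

A only

Condition A:
Fumarate is present, so MibY is active.
Citrulline is absent, so OxaU is inactive.
Required activator OxaU is absent, so *jovG* is not transcribed.
So JovG is not produced.
With no repressor bound, *kosH* is transcribed.
So KosH is produced and active.
Zn²⁺ is absent, so GixU is inactive.
No repressor is bound and MibY and KosH are active, so *vorL* is transcribed.
→ *vorL* is ON in A.
Condition B:
Fumarate is absent, so MibY is inactive.
Citrulline is absent, so OxaU is inactive.
Required activator OxaU is absent, so *jovG* is not transcribed.
So JovG is not produced.
With no repressor bound, *kosH* is transcribed.
So KosH is produced and active.
Zn²⁺ is present, so GixU is active.
With repressor GixU bound, *vorL* is not transcribed.
→ *vorL* is OFF in B.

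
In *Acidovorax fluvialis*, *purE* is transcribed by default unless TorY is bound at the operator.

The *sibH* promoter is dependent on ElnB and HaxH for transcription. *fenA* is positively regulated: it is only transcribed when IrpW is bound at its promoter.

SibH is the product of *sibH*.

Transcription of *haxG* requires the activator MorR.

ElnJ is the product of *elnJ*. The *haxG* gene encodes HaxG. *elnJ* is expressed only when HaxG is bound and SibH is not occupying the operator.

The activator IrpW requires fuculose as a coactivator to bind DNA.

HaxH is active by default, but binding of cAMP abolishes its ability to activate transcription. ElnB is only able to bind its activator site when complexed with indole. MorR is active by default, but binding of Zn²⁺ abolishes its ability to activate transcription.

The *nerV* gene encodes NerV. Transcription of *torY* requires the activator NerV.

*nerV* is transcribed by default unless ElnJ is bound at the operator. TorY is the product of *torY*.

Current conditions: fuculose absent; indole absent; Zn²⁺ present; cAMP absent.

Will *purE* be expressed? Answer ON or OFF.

Zn²⁺ is present, so MorR is inactive.
Required activator MorR is absent, so *haxG* is not transcribed.
So HaxG is not produced.
Indole is absent, so ElnB is inactive.
cAMP is absent, so HaxH is active.
Required activator ElnB is absent, so *sibH* is not transcribed.
So SibH is not produced.
Required activator HaxG is absent, so *elnJ* is not transcribed.
So ElnJ is not produced.
With no repressor bound, *nerV* is transcribed.
So NerV is produced and active.
No repressor is bound and NerV is active, so *torY* is transcribed.
So TorY is produced and active.
With repressor TorY bound, *purE* is not transcribed.

OFF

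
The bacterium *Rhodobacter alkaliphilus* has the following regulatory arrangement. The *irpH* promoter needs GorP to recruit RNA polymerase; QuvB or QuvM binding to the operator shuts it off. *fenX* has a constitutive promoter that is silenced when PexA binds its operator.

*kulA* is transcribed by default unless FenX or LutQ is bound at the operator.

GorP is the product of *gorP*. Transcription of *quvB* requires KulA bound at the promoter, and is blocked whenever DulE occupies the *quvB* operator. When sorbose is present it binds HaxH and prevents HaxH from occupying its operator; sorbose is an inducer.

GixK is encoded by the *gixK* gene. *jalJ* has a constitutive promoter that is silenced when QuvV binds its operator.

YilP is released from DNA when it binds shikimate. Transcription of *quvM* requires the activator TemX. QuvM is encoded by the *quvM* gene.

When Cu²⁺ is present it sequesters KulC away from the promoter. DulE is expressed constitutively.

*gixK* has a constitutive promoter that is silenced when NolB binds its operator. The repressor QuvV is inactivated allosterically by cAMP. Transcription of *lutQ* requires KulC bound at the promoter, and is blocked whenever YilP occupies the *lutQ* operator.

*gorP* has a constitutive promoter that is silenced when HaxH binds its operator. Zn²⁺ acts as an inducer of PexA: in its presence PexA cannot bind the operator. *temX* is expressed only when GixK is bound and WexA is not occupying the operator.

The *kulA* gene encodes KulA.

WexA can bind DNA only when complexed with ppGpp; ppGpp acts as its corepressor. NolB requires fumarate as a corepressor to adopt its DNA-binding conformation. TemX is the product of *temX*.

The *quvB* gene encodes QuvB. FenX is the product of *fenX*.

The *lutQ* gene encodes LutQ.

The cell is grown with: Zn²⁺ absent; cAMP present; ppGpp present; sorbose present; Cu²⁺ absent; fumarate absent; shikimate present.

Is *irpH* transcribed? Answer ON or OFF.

Zn²⁺ is absent, so PexA is active.
With repressor PexA bound, *fenX* is not transcribed.
So FenX is not produced.
Cu²⁺ is absent, so KulC is active.
Shikimate is present, so YilP is inactive.
No repressor is bound and KulC is active, so *lutQ* is transcribed.
So LutQ is produced and active.
With repressor LutQ bound, *kulA* is not transcribed.
So KulA is not produced.
DulE is produced constitutively and is active.
With repressor DulE bound, *quvB* is not transcribed.
So QuvB is not produced.
ppGpp is present, so WexA is active.
Fumarate is absent, so NolB is inactive.
With no repressor bound, *gixK* is transcribed.
So GixK is produced and active.
With repressor WexA bound, *temX* is not transcribed.
So TemX is not produced.
Required activator TemX is absent, so *quvM* is not transcribed.
So QuvM is not produced.
Sorbose is present, so HaxH is inactive.
With no repressor bound, *gorP* is transcribed.
So GorP is produced and active.
No repressor is bound and GorP is active, so *irpH* is transcribed.

ON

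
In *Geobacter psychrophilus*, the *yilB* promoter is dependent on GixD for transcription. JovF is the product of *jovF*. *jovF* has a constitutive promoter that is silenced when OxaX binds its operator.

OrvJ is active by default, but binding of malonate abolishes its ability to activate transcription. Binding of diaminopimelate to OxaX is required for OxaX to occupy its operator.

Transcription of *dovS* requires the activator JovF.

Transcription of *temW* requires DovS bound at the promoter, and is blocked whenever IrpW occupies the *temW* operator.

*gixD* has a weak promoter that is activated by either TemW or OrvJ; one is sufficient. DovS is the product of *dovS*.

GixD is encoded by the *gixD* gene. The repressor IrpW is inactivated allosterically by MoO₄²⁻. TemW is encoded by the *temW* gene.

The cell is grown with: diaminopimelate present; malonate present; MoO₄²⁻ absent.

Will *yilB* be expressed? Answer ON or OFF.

OFF

Diaminopimelate is present, so OxaX is active.
With repressor OxaX bound, *jovF* is not transcribed.
So JovF is not produced.
Required activator JovF is absent, so *dovS* is not transcribed.
So DovS is not produced.
MoO₄²⁻ is absent, so IrpW is active.
With repressor IrpW bound, *temW* is not transcribed.
So TemW is not produced.
Malonate is present, so OrvJ is inactive.
No activator is available at the *gixD* promoter, so *gixD* is not transcribed.
So GixD is not produced.
Required activator GixD is absent, so *yilB* is not transcribed.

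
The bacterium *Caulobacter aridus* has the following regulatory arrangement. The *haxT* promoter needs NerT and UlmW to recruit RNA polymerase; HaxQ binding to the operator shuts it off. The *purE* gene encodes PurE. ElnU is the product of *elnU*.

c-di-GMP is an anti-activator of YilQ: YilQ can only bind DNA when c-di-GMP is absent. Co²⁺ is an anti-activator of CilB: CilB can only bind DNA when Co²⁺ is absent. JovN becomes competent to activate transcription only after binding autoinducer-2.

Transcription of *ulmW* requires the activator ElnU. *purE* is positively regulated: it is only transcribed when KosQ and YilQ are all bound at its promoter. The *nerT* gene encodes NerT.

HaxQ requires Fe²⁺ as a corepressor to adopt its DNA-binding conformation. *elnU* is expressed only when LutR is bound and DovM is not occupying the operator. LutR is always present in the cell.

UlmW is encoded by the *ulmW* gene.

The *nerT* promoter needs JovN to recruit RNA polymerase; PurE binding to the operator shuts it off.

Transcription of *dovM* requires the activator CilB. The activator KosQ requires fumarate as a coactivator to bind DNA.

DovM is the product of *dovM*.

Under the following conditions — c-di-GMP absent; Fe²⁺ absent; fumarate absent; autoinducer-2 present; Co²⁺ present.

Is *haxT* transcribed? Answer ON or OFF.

ON

Autoinducer-2 is present, so JovN is active.
Fumarate is absent, so KosQ is inactive.
c-di-GMP is absent, so YilQ is active.
Required activator KosQ is absent, so *purE* is not transcribed.
So PurE is not produced.
No repressor is bound and JovN is active, so *nerT* is transcribed.
So NerT is produced and active.
LutR is produced constitutively and is active.
Co²⁺ is present, so CilB is inactive.
Required activator CilB is absent, so *dovM* is not transcribed.
So DovM is not produced.
No repressor is bound and LutR is active, so *elnU* is transcribed.
So ElnU is produced and active.
No repressor is bound and ElnU is active, so *ulmW* is transcribed.
So UlmW is produced and active.
Fe²⁺ is absent, so HaxQ is inactive.
No repressor is bound and NerT and UlmW are active, so *haxT* is transcribed.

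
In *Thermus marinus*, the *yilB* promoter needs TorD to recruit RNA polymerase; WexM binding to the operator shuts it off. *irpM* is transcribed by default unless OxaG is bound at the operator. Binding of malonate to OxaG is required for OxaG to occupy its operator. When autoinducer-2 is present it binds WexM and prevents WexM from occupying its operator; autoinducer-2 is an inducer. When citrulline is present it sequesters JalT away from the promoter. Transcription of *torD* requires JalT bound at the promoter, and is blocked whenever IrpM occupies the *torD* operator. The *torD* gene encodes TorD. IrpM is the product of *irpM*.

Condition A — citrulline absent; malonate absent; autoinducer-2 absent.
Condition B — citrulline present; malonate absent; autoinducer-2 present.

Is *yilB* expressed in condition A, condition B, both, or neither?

neither

Condition A:
Citrulline is absent, so JalT is active.
Malonate is absent, so OxaG is inactive.
With no repressor bound, *irpM* is transcribed.
So IrpM is produced and active.
With repressor IrpM bound, *torD* is not transcribed.
So TorD is not produced.
Autoinducer-2 is absent, so WexM is active.
With repressor WexM bound, *yilB* is not transcribed.
→ *yilB* is OFF in A.
Condition B:
Citrulline is present, so JalT is inactive.
Malonate is absent, so OxaG is inactive.
With no repressor bound, *irpM* is transcribed.
So IrpM is produced and active.
With repressor IrpM bound, *torD* is not transcribed.
So TorD is not produced.
Autoinducer-2 is present, so WexM is inactive.
Required activator TorD is absent, so *yilB* is not transcribed.
→ *yilB* is OFF in B.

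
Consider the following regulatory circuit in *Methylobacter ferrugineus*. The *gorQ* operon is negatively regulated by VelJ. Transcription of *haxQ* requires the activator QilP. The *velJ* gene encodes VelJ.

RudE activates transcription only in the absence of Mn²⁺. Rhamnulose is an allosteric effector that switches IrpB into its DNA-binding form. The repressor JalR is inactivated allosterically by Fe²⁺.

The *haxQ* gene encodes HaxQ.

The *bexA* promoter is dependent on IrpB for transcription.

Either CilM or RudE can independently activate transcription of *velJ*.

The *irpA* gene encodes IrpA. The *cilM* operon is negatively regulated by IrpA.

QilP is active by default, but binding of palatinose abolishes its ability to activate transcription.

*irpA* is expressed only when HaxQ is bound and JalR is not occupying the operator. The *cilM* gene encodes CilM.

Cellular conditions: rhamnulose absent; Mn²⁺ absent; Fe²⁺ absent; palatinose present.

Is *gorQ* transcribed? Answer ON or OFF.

Palatinose is present, so QilP is inactive.
Required activator QilP is absent, so *haxQ* is not transcribed.
So HaxQ is not produced.
Fe²⁺ is absent, so JalR is active.
With repressor JalR bound, *irpA* is not transcribed.
So IrpA is not produced.
With no repressor bound, *cilM* is transcribed.
So CilM is produced and active.
Mn²⁺ is absent, so RudE is active.
Activator CilM is present, so *velJ* is transcribed.
So VelJ is produced and active.
With repressor VelJ bound, *gorQ* is not transcribed.

OFF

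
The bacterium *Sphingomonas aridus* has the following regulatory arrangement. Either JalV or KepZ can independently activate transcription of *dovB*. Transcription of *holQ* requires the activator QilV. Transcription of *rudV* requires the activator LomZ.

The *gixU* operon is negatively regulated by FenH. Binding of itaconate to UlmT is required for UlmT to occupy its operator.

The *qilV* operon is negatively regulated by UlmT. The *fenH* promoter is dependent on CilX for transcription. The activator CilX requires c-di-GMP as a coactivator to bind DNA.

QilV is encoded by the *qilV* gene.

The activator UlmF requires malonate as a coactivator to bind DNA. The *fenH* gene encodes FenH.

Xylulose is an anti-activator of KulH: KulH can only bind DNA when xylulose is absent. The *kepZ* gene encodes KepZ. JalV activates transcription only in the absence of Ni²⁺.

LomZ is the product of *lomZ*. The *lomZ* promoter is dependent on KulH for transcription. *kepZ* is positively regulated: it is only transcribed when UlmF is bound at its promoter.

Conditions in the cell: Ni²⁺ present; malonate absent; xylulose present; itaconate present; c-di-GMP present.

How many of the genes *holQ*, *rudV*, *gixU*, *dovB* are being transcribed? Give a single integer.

0

Itaconate is present, so UlmT is active.
With repressor UlmT bound, *qilV* is not transcribed.
So QilV is not produced.
Required activator QilV is absent, so *holQ* is not transcribed.
→ *holQ* is OFF.
Xylulose is present, so KulH is inactive.
Required activator KulH is absent, so *lomZ* is not transcribed.
So LomZ is not produced.
Required activator LomZ is absent, so *rudV* is not transcribed.
→ *rudV* is OFF.
c-di-GMP is present, so CilX is active.
No repressor is bound and CilX is active, so *fenH* is transcribed.
So FenH is produced and active.
With repressor FenH bound, *gixU* is not transcribed.
→ *gixU* is OFF.
Ni²⁺ is present, so JalV is inactive.
Malonate is absent, so UlmF is inactive.
Required activator UlmF is absent, so *kepZ* is not transcribed.
So KepZ is not produced.
No activator is available at the *dovB* promoter, so *dovB* is not transcribed.
→ *dovB* is OFF.
0 of the 4 genes are transcribed.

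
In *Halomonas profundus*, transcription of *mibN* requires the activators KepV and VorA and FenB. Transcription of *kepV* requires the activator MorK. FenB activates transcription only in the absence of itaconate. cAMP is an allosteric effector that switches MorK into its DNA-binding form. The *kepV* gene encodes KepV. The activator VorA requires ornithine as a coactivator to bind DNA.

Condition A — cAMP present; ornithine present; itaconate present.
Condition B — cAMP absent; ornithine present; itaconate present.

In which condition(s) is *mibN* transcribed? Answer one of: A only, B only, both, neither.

Condition A:
cAMP is present, so MorK is active.
No repressor is bound and MorK is active, so *kepV* is transcribed.
So KepV is produced and active.
Ornithine is present, so VorA is active.
Itaconate is present, so FenB is inactive.
Required activator FenB is absent, so *mibN* is not transcribed.
→ *mibN* is OFF in A.
Condition B:
cAMP is absent, so MorK is inactive.
Required activator MorK is absent, so *kepV* is not transcribed.
So KepV is not produced.
Ornithine is present, so VorA is active.
Itaconate is present, so FenB is inactive.
Required activator KepV is absent, so *mibN* is not transcribed.
→ *mibN* is OFF in B.

neither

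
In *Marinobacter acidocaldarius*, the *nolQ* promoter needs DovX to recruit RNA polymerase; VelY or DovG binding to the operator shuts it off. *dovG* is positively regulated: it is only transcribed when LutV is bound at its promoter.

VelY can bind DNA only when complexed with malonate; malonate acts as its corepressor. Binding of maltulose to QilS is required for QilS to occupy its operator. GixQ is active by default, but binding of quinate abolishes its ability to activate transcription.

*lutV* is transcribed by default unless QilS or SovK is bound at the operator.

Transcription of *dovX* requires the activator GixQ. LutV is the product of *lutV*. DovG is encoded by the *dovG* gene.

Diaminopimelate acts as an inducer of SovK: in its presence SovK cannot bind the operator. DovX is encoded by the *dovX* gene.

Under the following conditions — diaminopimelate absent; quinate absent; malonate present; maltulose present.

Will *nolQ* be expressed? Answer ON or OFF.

OFF

Quinate is absent, so GixQ is active.
No repressor is bound and GixQ is active, so *dovX* is transcribed.
So DovX is produced and active.
Malonate is present, so VelY is active.
Maltulose is present, so QilS is active.
Diaminopimelate is absent, so SovK is active.
With repressor QilS bound, *lutV* is not transcribed.
So LutV is not produced.
Required activator LutV is absent, so *dovG* is not transcribed.
So DovG is not produced.
With repressor VelY bound, *nolQ* is not transcribed.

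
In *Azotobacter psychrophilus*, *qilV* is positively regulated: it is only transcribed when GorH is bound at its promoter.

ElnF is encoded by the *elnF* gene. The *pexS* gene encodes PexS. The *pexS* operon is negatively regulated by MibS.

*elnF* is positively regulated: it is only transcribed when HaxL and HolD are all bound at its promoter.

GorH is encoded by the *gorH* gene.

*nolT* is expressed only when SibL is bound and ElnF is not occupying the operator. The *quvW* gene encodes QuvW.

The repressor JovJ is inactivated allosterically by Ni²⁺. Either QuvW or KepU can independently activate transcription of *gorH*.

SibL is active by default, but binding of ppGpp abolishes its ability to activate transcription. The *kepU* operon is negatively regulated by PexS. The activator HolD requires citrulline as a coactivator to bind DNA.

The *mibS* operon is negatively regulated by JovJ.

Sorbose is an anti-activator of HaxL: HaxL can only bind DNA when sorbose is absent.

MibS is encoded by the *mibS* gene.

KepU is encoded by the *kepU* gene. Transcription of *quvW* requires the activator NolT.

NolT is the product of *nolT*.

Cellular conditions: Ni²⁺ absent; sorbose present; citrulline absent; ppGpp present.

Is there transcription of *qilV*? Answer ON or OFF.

Sorbose is present, so HaxL is inactive.
Citrulline is absent, so HolD is inactive.
Required activator HaxL is absent, so *elnF* is not transcribed.
So ElnF is not produced.
ppGpp is present, so SibL is inactive.
Required activator SibL is absent, so *nolT* is not transcribed.
So NolT is not produced.
Required activator NolT is absent, so *quvW* is not transcribed.
So QuvW is not produced.
Ni²⁺ is absent, so JovJ is active.
With repressor JovJ bound, *mibS* is not transcribed.
So MibS is not produced.
With no repressor bound, *pexS* is transcribed.
So PexS is produced and active.
With repressor PexS bound, *kepU* is not transcribed.
So KepU is not produced.
No activator is available at the *gorH* promoter, so *gorH* is not transcribed.
So GorH is not produced.
Required activator GorH is absent, so *qilV* is not transcribed.

OFF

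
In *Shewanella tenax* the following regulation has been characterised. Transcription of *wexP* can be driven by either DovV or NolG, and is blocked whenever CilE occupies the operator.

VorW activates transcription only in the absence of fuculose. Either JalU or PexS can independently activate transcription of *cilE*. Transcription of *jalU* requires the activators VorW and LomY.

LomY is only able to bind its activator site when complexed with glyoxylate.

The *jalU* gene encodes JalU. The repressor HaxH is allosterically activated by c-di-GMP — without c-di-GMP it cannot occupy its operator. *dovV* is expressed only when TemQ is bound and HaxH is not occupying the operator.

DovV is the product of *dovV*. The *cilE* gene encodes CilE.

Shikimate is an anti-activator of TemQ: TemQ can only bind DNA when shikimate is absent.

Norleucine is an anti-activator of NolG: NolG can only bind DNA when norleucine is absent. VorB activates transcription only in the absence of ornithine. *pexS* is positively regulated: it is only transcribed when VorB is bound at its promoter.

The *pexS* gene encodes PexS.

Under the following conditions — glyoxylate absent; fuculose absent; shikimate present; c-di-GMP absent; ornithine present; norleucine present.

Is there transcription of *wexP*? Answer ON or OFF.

OFF

Fuculose is absent, so VorW is active.
Glyoxylate is absent, so LomY is inactive.
Required activator LomY is absent, so *jalU* is not transcribed.
So JalU is not produced.
Ornithine is present, so VorB is inactive.
Required activator VorB is absent, so *pexS* is not transcribed.
So PexS is not produced.
No activator is available at the *cilE* promoter, so *cilE* is not transcribed.
So CilE is not produced.
Shikimate is present, so TemQ is inactive.
c-di-GMP is absent, so HaxH is inactive.
Required activator TemQ is absent, so *dovV* is not transcribed.
So DovV is not produced.
Norleucine is present, so NolG is inactive.
No activator is available at the *wexP* promoter, so *wexP* is not transcribed.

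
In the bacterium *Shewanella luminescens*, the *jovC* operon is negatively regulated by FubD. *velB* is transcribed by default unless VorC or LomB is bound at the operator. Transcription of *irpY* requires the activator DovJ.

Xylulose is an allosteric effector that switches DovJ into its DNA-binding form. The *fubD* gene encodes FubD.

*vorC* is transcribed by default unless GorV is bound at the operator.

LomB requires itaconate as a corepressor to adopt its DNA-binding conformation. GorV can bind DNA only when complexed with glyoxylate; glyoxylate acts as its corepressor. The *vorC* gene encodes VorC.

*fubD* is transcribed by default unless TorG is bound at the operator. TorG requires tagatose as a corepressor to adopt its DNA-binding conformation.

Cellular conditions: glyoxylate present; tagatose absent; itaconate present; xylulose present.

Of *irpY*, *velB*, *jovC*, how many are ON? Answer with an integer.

1

Xylulose is present, so DovJ is active.
No repressor is bound and DovJ is active, so *irpY* is transcribed.
→ *irpY* is ON.
Glyoxylate is present, so GorV is active.
With repressor GorV bound, *vorC* is not transcribed.
So VorC is not produced.
Itaconate is present, so LomB is active.
With repressor LomB bound, *velB* is not transcribed.
→ *velB* is OFF.
Tagatose is absent, so TorG is inactive.
With no repressor bound, *fubD* is transcribed.
So FubD is produced and active.
With repressor FubD bound, *jovC* is not transcribed.
→ *jovC* is OFF.
1 of the 3 genes is transcribed.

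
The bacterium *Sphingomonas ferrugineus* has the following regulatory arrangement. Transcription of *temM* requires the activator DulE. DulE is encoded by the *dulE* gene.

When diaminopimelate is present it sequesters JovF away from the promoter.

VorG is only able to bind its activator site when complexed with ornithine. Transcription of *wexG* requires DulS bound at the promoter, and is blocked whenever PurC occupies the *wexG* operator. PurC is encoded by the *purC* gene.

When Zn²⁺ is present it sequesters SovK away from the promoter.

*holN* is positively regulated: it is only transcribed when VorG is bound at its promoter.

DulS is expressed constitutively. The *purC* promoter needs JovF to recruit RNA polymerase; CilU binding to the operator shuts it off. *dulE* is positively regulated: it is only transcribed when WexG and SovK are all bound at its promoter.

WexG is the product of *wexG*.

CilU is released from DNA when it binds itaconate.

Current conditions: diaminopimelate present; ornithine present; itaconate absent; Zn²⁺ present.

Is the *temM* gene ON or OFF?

Diaminopimelate is present, so JovF is inactive.
Itaconate is absent, so CilU is active.
With repressor CilU bound, *purC* is not transcribed.
So PurC is not produced.
DulS is produced constitutively and is active.
No repressor is bound and DulS is active, so *wexG* is transcribed.
So WexG is produced and active.
Zn²⁺ is present, so SovK is inactive.
Required activator SovK is absent, so *dulE* is not transcribed.
So DulE is not produced.
Required activator DulE is absent, so *temM* is not transcribed.

OFF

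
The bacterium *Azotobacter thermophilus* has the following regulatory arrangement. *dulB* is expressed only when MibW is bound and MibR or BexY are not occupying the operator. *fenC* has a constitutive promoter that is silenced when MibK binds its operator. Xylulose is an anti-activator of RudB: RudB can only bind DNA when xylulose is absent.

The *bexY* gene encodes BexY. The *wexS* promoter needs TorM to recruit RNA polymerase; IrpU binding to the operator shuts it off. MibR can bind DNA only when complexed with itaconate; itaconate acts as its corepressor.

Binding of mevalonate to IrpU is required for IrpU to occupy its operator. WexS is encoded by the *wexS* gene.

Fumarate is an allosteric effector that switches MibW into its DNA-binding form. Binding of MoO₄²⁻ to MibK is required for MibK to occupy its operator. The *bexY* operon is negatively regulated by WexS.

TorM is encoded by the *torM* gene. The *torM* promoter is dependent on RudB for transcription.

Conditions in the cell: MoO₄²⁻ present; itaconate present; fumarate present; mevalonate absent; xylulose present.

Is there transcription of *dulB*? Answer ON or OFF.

Itaconate is present, so MibR is active.
Mevalonate is absent, so IrpU is inactive.
Xylulose is present, so RudB is inactive.
Required activator RudB is absent, so *torM* is not transcribed.
So TorM is not produced.
Required activator TorM is absent, so *wexS* is not transcribed.
So WexS is not produced.
With no repressor bound, *bexY* is transcribed.
So BexY is produced and active.
Fumarate is present, so MibW is active.
With repressor MibR bound, *dulB* is not transcribed.

OFF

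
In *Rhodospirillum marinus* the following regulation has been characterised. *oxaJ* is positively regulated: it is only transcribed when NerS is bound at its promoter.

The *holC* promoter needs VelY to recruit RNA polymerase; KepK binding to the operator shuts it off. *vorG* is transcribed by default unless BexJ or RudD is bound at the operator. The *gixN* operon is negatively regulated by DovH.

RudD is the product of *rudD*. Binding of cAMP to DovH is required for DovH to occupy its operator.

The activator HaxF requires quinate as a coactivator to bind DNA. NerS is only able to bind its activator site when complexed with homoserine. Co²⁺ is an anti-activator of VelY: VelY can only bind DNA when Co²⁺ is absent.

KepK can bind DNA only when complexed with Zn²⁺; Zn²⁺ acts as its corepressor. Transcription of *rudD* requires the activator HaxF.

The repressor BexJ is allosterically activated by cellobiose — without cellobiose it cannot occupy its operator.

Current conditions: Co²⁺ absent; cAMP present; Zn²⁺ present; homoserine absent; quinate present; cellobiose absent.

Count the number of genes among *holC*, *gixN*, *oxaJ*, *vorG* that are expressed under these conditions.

0

Co²⁺ is absent, so VelY is active.
Zn²⁺ is present, so KepK is active.
With repressor KepK bound, *holC* is not transcribed.
→ *holC* is OFF.
cAMP is present, so DovH is active.
With repressor DovH bound, *gixN* is not transcribed.
→ *gixN* is OFF.
Homoserine is absent, so NerS is inactive.
Required activator NerS is absent, so *oxaJ* is not transcribed.
→ *oxaJ* is OFF.
Cellobiose is absent, so BexJ is inactive.
Quinate is present, so HaxF is active.
No repressor is bound and HaxF is active, so *rudD* is transcribed.
So RudD is produced and active.
With repressor RudD bound, *vorG* is not transcribed.
→ *vorG* is OFF.
0 of the 4 genes are transcribed.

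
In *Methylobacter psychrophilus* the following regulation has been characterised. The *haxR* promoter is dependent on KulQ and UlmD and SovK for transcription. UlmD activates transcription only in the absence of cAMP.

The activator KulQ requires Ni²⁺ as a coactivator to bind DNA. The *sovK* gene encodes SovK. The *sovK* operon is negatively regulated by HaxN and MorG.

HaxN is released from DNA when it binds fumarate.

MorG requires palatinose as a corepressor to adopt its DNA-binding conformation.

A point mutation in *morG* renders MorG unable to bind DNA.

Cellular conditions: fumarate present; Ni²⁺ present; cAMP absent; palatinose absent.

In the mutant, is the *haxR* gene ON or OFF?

Ni²⁺ is present, so KulQ is active.
cAMP is absent, so UlmD is active.
Fumarate is present, so HaxN is inactive.
MorG is non-functional in this strain, so it has no effect.
With no repressor bound, *sovK* is transcribed.
So SovK is produced and active.
No repressor is bound and KulQ and UlmD and SovK are active, so *haxR* is transcribed.

ON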